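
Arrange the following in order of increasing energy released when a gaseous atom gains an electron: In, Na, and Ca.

Ca < In < Na

Atoms with high Z_eff and room in the valence shell (especially the halogens) have the most exothermic electron affinities.
A diagonal step moves right (one effect) and down (the opposite effect) at once.
In > Ca: period and group pull opposite ways; the across-period shift dominates (29 vs 2 kJ/mol).
Na > In: period and group pull opposite ways; the down-group shift dominates (53 vs 29 kJ/mol).
For reference (kJ/mol): Na 53, Ca 2, In 29.
So from lowest to highest: Ca < In < Na.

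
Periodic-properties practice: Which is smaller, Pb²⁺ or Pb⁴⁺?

Both ions have Z = 82 protons, but Pb⁴⁺ has lost more electrons, so its remaining electrons feel a larger effective nuclear charge per electron and are pulled in more tightly.
Higher positive charge → smaller ion, so Pb²⁺ > Pb⁴⁺.

Pb⁴⁺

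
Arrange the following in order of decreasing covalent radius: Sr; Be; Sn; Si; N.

Sr > Sn > Si > Be > N

Atomic radius shrinks across a period as nuclear charge pulls the same shell inward, and grows down a group as new shells are added.
Neither a single period nor a single group — weigh both effects.
Be > N: Be lies to the left of N in period 2, so the across-period effect alone puts Be larger.
Si > Be: the two effects oppose for this pair; the down-group effect wins (116 vs 102 pm).
Sn > Si: Sn sits below Si in group 14, so the down-group effect alone puts Sn larger.
Sr > Sn: both are in period 5; the period trend gives Sr the larger value.
Tabulated atomic radius (pm): Be 102, N 71, Si 116, Sr 185, Sn 140.
So from largest to smallest: Sr > Sn > Si > Be > N.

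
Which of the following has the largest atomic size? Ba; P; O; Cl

Radius decreases left→right (rising Z_eff, same n) and increases top→bottom (higher n).
Here both period and group differ, so the two effects have to be weighed against each other.
Cl > O: period and group pull opposite ways; the down-group shift dominates (99 vs 63 pm).
P > Cl: P lies to the left of Cl in period 3, so the across-period effect alone puts P larger.
Ba > P: relative to P, both the across-period and down-group shifts push Ba's atomic radius up.
Approximate values (pm): O 63, P 111, Cl 99, Ba 196.
The largest atomic size among these belongs to Ba.

Ba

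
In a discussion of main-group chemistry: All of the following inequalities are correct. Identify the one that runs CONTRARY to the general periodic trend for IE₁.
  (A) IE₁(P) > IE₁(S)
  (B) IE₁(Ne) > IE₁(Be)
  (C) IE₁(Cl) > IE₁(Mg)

(A)

The general trend: IE₁ increases across a period and decreases down a group.
(A) P (period 3, group 15) vs S (period 3, group 16): the stated order contradicts the simple trend.
(B) Ne (period 2, group 18) vs Be (period 2, group 2): the stated order agrees with the simple trend.
(C) Cl (period 3, group 17) vs Mg (period 3, group 2): the stated order agrees with the simple trend.
The exception is (A): S (3p⁴) ionizes more easily than half-filled P (3p³) because the paired 3p electron in S is pushed out by e⁻–e⁻ repulsion.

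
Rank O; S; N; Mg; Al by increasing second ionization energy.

Mg, Al, S, N, O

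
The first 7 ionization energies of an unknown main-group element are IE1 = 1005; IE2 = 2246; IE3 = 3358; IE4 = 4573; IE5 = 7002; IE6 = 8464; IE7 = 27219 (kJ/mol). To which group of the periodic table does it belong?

Group 16

Look for the largest jump between consecutive ionization energies: IE7/IE6 ≈ 3.2, far larger than any earlier ratio.
That jump marks the point where a core electron is being removed. So the atom has 6 valence electrons.
A main-group element with 6 valence electrons is in group 16.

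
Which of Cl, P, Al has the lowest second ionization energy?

IE_2 is the cost of taking one more electron from the +1 cation: Cl⁺ still has 6 valence electrons; P⁺ still has 4 valence electrons; Al⁺ still has 2 valence electrons.
All are still removing valence electrons, so compare the +1 ions as you would atoms: IE_2 generally rises across a period (higher Z_eff) and falls down a group (larger shell), subject to the usual subshell exceptions.
Valence configurations: Cl⁺ [Ne]3s²3p⁴, P⁺ [Ne]3s²3p², Al⁺ [Ne]3s².
The numbers (kJ/mol): Cl 2298, P 1907, Al 1817.
Hence IE_2: Al < P < Cl.

Al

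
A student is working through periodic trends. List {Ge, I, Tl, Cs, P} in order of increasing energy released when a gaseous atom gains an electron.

Tl < Cs < P < Ge < I

P is in period 3, group 15; Ge is in period 4, group 14; I is in period 5, group 17; Cs is in period 6, group 1; Tl is in period 6, group 13.
Atoms with high Z_eff and room in the valence shell (especially the halogens) have the most exothermic electron affinities.
Neither a single period nor a single group — weigh both effects.
Cs > Tl: this pair runs against the simple trend — see the exception note.
P > Cs: relative to Cs, both the across-period and down-group shifts push P's electron affinity up.
Ge > P: this pair runs against the simple trend — see the exception note.
I > Ge: the two effects oppose for this pair; the across-period effect wins (295 vs 119 kJ/mol).
Note the exception: Cs has a higher electron affinity than Tl, contrary to the simple trend — Tl's ns²np¹ configuration gives only a small electron affinity — the sparsely filled np subshell binds an added electron weakly.
Note the exception: Ge has a higher electron affinity than P, contrary to the simple trend — adding an electron to P's half-filled np³ subshell costs electron-pairing energy.
For reference (kJ/mol): P 72, Ge 119, I 295, Cs 46, Tl 19.
So from lowest to highest: Tl < Cs < P < Ge < I.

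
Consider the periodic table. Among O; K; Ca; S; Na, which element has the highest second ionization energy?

Consider each +1 ion: O⁺ still has 5 valence electrons; K⁺ is the bare [Ar] core; Ca⁺ still has 1 valence electron; S⁺ still has 5 valence electrons; Na⁺ is the bare [Ne] core.
Usually core removal costs more than valence removal, but here the competition is close: a tightly held n=2 valence electron can cost more to remove than an n=3 core electron, so the actual values have to decide it.
Valence configurations: O⁺ [He]2s²2p³, Ca⁺ [Ar]4s¹, S⁺ [Ne]3s²3p³.
Approximate IE_2 values (kJ/mol): O 3388, K 3052, Ca 1145, S 2252, Na 4562.
So the second ionization energies run Ca < S < K < O < Na.

Na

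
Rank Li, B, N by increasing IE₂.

Consider each +1 ion: Li⁺ is the bare [He] core; B⁺ still has 2 valence electrons; N⁺ still has 4 valence electrons.
Pulling an electron out of a noble-gas core costs far more than removing a remaining valence electron, so Li sits at the high end of IE_2.
Valence configurations: B⁺ [He]2s², N⁺ [He]2s²2p².
The numbers (kJ/mol): Li 7298, B 2427, N 2856.
Putting it together, IE_2: B < N < Li.

B < N < Li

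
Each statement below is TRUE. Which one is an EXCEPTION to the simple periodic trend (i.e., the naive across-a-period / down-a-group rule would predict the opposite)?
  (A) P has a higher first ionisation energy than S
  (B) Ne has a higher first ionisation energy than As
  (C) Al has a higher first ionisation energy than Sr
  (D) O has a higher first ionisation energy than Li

The general trend: first ionisation energy increases across a period and decreases down a group.
(A) P (period 3, group 15) vs S (period 3, group 16): the stated order contradicts the simple trend.
(B) Ne (period 2, group 18) vs As (period 4, group 15): the stated order agrees with the simple trend.
(C) Al (period 3, group 13) vs Sr (period 5, group 2): the stated order agrees with the simple trend.
(D) O (period 2, group 16) vs Li (period 2, group 1): the stated order agrees with the simple trend.
The exception is (A): S (3p⁴) ionizes more easily than half-filled P (3p³) because the paired 3p electron in S is pushed out by e⁻–e⁻ repulsion.

(A)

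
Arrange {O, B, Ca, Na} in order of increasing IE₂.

Ca < B < O < Na

The second ionization energy removes an electron from the +1 ion. For each element: O⁺ still has 5 valence electrons; B⁺ still has 2 valence electrons; Ca⁺ still has 1 valence electron; Na⁺ is the bare [Ne] core.
Breaking into a closed-shell core is much more expensive than removing a leftover valence electron — Na has the largest IE_2 here.
Valence configurations: O⁺ [He]2s²2p³, B⁺ [He]2s², Ca⁺ [Ar]4s¹.
Approximate IE_2 values (kJ/mol): O 3388, B 2427, Ca 1145, Na 4562.
Putting it together, IE_2: Ca < B < O < Na.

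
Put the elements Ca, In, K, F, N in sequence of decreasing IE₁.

N is in period 2, group 15; F is in period 2, group 17; K is in period 4, group 1; Ca is in period 4, group 2; In is in period 5, group 13.
IE₁ increases left→right with effective nuclear charge and decreases top→bottom as the valence shell moves farther out.
These span different periods and groups, so the two trends combine.
In > K: the two effects oppose for this pair; the across-period effect wins (558 vs 419 kJ/mol).
Ca > In: period and group pull opposite ways; the down-group shift dominates (590 vs 558 kJ/mol).
N > Ca: both effects reinforce here, so N is clearly the higher of the two.
F > N: F lies to the right of N in period 2, so the across-period effect alone puts F higher.
For reference (kJ/mol): N 1402, F 1681, K 419, Ca 590, In 558.
So from highest to lowest: F > N > Ca > In > K.

F > N > Ca > In > K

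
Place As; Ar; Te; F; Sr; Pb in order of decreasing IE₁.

F is in period 2, group 17; Ar is in period 3, group 18; As is in period 4, group 15; Sr is in period 5, group 2; Te is in period 5, group 16; Pb is in period 6, group 14.
Removing the outermost electron gets harder across a period and easier down a group.
Neither a single period nor a single group — weigh both effects.
Pb > Sr: period and group pull opposite ways; the across-period shift dominates (716 vs 550 kJ/mol).
Te > Pb: both effects reinforce here, so Te is clearly the higher of the two.
As > Te: the two effects oppose for this pair; the down-group effect wins (947 vs 869 kJ/mol).
Ar > As: relative to As, both the across-period and down-group shifts push Ar's first ionization energy up.
F > Ar: the two effects oppose for this pair; the down-group effect wins (1681 vs 1521 kJ/mol).
Tabulated first ionization energy (kJ/mol): F 1681, Ar 1521, As 947, Sr 550, Te 869, Pb 716.
So from highest to lowest: F > Ar > As > Te > Pb > Sr.

F > Ar > As > Te > Pb > Sr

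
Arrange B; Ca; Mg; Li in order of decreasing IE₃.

After 2 electrons have been removed, what remains? B²⁺ still has 1 valence electron; Ca²⁺ is the bare [Ar] core; Mg²⁺ is the bare [Ne] core; Li²⁺ is already 1 electron into the core.
Core electrons are held far more tightly than valence electrons, so Ca, Mg and Li top the IE_3 order.
Tabulated IE_3 (kJ/mol): B 3660, Ca 4912, Mg 7733, Li 11815.
So the third ionization energies run B < Ca < Mg < Li.

Li > Mg > Ca > B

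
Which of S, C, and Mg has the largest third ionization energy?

After 2 electrons have been removed, what remains? S²⁺ still has 4 valence electrons; C²⁺ still has 2 valence electrons; Mg²⁺ is the bare [Ne] core.
Breaking into a closed-shell core is much more expensive than removing a leftover valence electron — Mg has the largest IE_3 here.
Valence configurations: S²⁺ [Ne]3s²3p², C²⁺ [He]2s².
Tabulated IE_3 (kJ/mol): S 3357, C 4620, Mg 7733.
Putting it together, IE_3: S < C < Mg.

Mg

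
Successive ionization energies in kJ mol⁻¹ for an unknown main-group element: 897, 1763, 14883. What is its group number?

Look for the largest jump between consecutive ionization energies: IE3/IE2 ≈ 8.4, far larger than any earlier ratio.
That jump marks the point where a core electron is being removed. So the atom has 2 valence electrons.
A main-group element with 2 valence electrons is in group 2.

Group 2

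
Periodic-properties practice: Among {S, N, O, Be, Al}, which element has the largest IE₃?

After 2 electrons have been removed, what remains? S²⁺ still has 4 valence electrons; N²⁺ still has 3 valence electrons; O²⁺ still has 4 valence electrons; Be²⁺ is the bare [He] core; Al²⁺ still has 1 valence electron.
Pulling an electron out of a noble-gas core costs far more than removing a remaining valence electron, so Be sits at the high end of IE_3.
Valence configurations: S²⁺ [Ne]3s²3p², N²⁺ [He]2s²2p¹, O²⁺ [He]2s²2p², Al²⁺ [Ne]3s¹.
Tabulated IE_3 (kJ/mol): S 3357, N 4578, O 5300, Be 14849, Al 2745.
So the third ionization energies run Al < S < N < O < Be.

Be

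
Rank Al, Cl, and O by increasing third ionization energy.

Consider each +2 ion: Al²⁺ still has 1 valence electron; Cl²⁺ still has 5 valence electrons; O²⁺ still has 4 valence electrons.
All are still removing valence electrons, so compare the +2 ions as you would atoms: IE_3 generally rises across a period (higher Z_eff) and falls down a group (larger shell), subject to the usual subshell exceptions.
Valence configurations: Al²⁺ [Ne]3s¹, Cl²⁺ [Ne]3s²3p³, O²⁺ [He]2s²2p².
Tabulated IE_3 (kJ/mol): Al 2745, Cl 3822, O 5300.
So the third ionization energies run Al < Cl < O.

Al, Cl, O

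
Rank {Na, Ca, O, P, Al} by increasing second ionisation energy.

IE_2 is the cost of taking one more electron from the +1 cation: Na⁺ is the bare [Ne] core; Ca⁺ still has 1 valence electron; O⁺ still has 5 valence electrons; P⁺ still has 4 valence electrons; Al⁺ still has 2 valence electrons.
Core electrons are held far more tightly than valence electrons, so Na tops the IE_2 order.
Valence configurations: Ca⁺ [Ar]4s¹, O⁺ [He]2s²2p³, P⁺ [Ne]3s²3p², Al⁺ [Ne]3s².
Tabulated IE_2 (kJ/mol): Na 4562, Ca 1145, O 3388, P 1907, Al 1817.
So the second ionization energies run Ca < Al < P < O < Na.

Ca, Al, P, O, Na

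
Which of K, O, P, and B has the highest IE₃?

O

After 2 electrons have been removed, what remains? K²⁺ is already 1 electron into the core; O²⁺ still has 4 valence electrons; P²⁺ still has 3 valence electrons; B²⁺ still has 1 valence electron.
Usually core removal costs more than valence removal, but here the competition is close: a tightly held n=2 valence electron can cost more to remove than an n=3 core electron, so the actual values have to decide it.
Valence configurations: O²⁺ [He]2s²2p², P²⁺ [Ne]3s²3p¹, B²⁺ [He]2s¹.
Tabulated IE_3 (kJ/mol): K 4420, O 5300, P 2914, B 3660.
So the third ionization energies run P < B < K < O.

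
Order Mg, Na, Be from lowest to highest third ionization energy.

Consider each +2 ion: Mg²⁺ is the bare [Ne] core; Na²⁺ is already 1 electron into the core; Be²⁺ is the bare [He] core.
All of these are removing an electron from a noble-gas core or deeper; the smaller core (lower principal quantum number) is held far more tightly, and within a period the higher nuclear charge binds the same core more tightly.
Approximate IE_3 values (kJ/mol): Mg 7733, Na 6910, Be 14849.
Hence IE_3: Na < Mg < Be.

Na < Mg < Be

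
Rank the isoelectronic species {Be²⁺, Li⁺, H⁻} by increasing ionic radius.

Be²⁺ < Li⁺ < H⁻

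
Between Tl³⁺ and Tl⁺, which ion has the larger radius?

Both ions have Z = 81 protons, but Tl³⁺ has lost more electrons, so its remaining electrons feel a larger effective nuclear charge per electron and are pulled in more tightly.
Higher positive charge → smaller ion, so Tl⁺ > Tl³⁺.

Tl⁺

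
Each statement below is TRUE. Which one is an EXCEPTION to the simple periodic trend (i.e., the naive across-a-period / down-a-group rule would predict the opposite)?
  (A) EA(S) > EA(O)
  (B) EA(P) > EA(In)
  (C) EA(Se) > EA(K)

(A)

The general trend: electron affinity increases across a period and decreases down a group.
(A) S (period 3, group 16) vs O (period 2, group 16): the stated order contradicts the simple trend.
(B) P (period 3, group 15) vs In (period 5, group 13): the stated order agrees with the simple trend.
(C) Se (period 4, group 16) vs K (period 4, group 1): the stated order agrees with the simple trend.
The exception is (A): the compact 2p subshell of O repels the added electron more than S's larger 3p does.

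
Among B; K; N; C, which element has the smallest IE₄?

K

After 3 electrons have been removed, what remains? B³⁺ is the bare [He] core; K³⁺ is already 2 electrons into the core; N³⁺ still has 2 valence electrons; C³⁺ still has 1 valence electron.
Usually core removal costs more than valence removal, but here the competition is close: a tightly held n=2 valence electron can cost more to remove than an n=3 core electron, so the actual values have to decide it.
Valence configurations: N³⁺ [He]2s², C³⁺ [He]2s¹.
Tabulated IE_4 (kJ/mol): B 25026, K 5877, N 7475, C 6223.
Putting it together, IE_4: K < C < N < B.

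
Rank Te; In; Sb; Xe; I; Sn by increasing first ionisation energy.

In < Sn < Sb < Te < I < Xe

In is in period 5, group 13; Sn is in period 5, group 14; Sb is in period 5, group 15; Te is in period 5, group 16; I is in period 5, group 17; Xe is in period 5, group 18.
Across a period the outer electron is held more tightly (higher IE₁); down a group it sits in a higher shell, more shielded, and comes off more easily.
All lie in period 5, so first ionization energy increases left to right.
So from lowest to highest: In < Sn < Sb < Te < I < Xe.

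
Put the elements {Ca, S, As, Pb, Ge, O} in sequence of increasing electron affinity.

O is in period 2, group 16; S is in period 3, group 16; Ca is in period 4, group 2; Ge is in period 4, group 14; As is in period 4, group 15; Pb is in period 6, group 14.
EA tends to increase across a period and decrease down a group, though the pattern is less regular than for IE or radius.
These span different periods and groups, so the two trends combine.
Pb > Ca: period and group pull opposite ways; the across-period shift dominates (35 vs 2 kJ/mol).
As > Pb: relative to Pb, both the across-period and down-group shifts push As's electron affinity up.
Ge > As: this pair runs against the simple trend — see the exception note.
O > Ge: relative to Ge, both the across-period and down-group shifts push O's electron affinity up.
S > O: this pair runs against the simple trend — see the exception note.
Note the exception: Ge has a higher electron affinity than As, contrary to the simple trend — adding an electron to As's half-filled 4p³ is unfavourable, so Ge (4p²) has the more exothermic EA.
Note the exception: S has a higher electron affinity than O, contrary to the simple trend — the compact 2p subshell of O repels the added electron more than S's larger 3p does.
For reference (kJ/mol): O 141, S 200, Ca 2, Ge 119, As 78, Pb 35.
So from lowest to highest: Ca < Pb < As < Ge < O < S.

Ca, Pb, As, Ge, O, S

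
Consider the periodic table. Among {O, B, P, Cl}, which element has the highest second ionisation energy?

The second ionization energy removes an electron from the +1 ion. For each element: O⁺ still has 5 valence electrons; B⁺ still has 2 valence electrons; P⁺ still has 4 valence electrons; Cl⁺ still has 6 valence electrons.
All are still removing valence electrons, so compare the +1 ions as you would atoms: IE_2 generally rises across a period (higher Z_eff) and falls down a group (larger shell), subject to the usual subshell exceptions.
Valence configurations: O⁺ [He]2s²2p³, B⁺ [He]2s², P⁺ [Ne]3s²3p², Cl⁺ [Ne]3s²3p⁴.
The numbers (kJ/mol): O 3388, B 2427, P 1907, Cl 2298.
Putting it together, IE_2: P < Cl < B < O.

O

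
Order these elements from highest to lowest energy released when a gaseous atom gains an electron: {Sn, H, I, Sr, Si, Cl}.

Cl, I, Si, Sn, H, Sr

H is in period 1, group 1; Si is in period 3, group 14; Cl is in period 3, group 17; Sr is in period 5, group 2; Sn is in period 5, group 14; I is in period 5, group 17.
Electron affinity generally becomes more exothermic across a period toward the halogens and less exothermic down a group.
Here both period and group differ, so the two effects have to be weighed against each other.
H > Sr: the two effects oppose for this pair; the down-group effect wins (73 vs 5 kJ/mol).
Sn > H: period and group pull opposite ways; the across-period shift dominates (107 vs 73 kJ/mol).
Si > Sn: Si sits above Sn in group 14, so the down-group effect alone puts Si higher.
I > Si: the two effects oppose for this pair; the across-period effect wins (295 vs 134 kJ/mol).
Cl > I: they share group 17; the group trend gives Cl the larger value.
Approximate values (kJ/mol): H 73, Si 134, Cl 349, Sr 5, Sn 107, I 295.
So from highest to lowest: Cl > I > Si > Sn > H > Sr.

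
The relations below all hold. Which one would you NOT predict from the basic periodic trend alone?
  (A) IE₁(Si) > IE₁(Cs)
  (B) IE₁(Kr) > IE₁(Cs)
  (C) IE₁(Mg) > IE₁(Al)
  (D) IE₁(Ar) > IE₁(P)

The general trend: first ionisation energy increases across a period and decreases down a group.
(A) Si (period 3, group 14) vs Cs (period 6, group 1): the stated order agrees with the simple trend.
(B) Kr (period 4, group 18) vs Cs (period 6, group 1): the stated order agrees with the simple trend.
(C) Mg (period 3, group 2) vs Al (period 3, group 13): the stated order contradicts the simple trend.
(D) Ar (period 3, group 18) vs P (period 3, group 15): the stated order agrees with the simple trend.
The exception is (C): Al's single 3p electron is easier to remove than one from Mg's filled 3s².

(C)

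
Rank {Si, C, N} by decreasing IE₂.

Consider each +1 ion: Si⁺ still has 3 valence electrons; C⁺ still has 3 valence electrons; N⁺ still has 4 valence electrons.
All are still removing valence electrons, so compare the +1 ions as you would atoms: IE_2 generally rises across a period (higher Z_eff) and falls down a group (larger shell), subject to the usual subshell exceptions.
Valence configurations: Si⁺ [Ne]3s²3p¹, C⁺ [He]2s²2p¹, N⁺ [He]2s²2p².
The numbers (kJ/mol): Si 1577, C 2353, N 2856.
Putting it together, IE_2: Si < C < N.

N > C > Si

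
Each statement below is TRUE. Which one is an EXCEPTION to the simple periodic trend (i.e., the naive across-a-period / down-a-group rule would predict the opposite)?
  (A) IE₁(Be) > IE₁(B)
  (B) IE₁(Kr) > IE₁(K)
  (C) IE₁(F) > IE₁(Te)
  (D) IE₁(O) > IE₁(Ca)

The general trend: first ionization energy increases across a period and decreases down a group.
(A) Be (period 2, group 2) vs B (period 2, group 13): the stated order contradicts the simple trend.
(B) Kr (period 4, group 18) vs K (period 4, group 1): the stated order agrees with the simple trend.
(C) F (period 2, group 17) vs Te (period 5, group 16): the stated order agrees with the simple trend.
(D) O (period 2, group 16) vs Ca (period 4, group 2): the stated order agrees with the simple trend.
The exception is (A): removing B's lone 2p electron is easier than breaking Be's filled 2s².

(A)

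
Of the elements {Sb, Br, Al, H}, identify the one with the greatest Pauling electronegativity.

H is in period 1, group 1; Al is in period 3, group 13; Br is in period 4, group 17; Sb is in period 5, group 15.
Atoms toward the upper right of the periodic table pull bonding electrons most strongly.
These span different periods and groups, so the two trends combine.
Sb > Al: the two effects oppose for this pair; the across-period effect wins (2.05 vs 1.61).
H > Sb: period and group pull opposite ways; the down-group shift dominates (2.20 vs 2.05).
Br > H: the two effects oppose for this pair; the across-period effect wins (2.96 vs 2.20).
Approximate values (Pauling): H 2.20, Al 1.61, Br 2.96, Sb 2.05.
The greatest Pauling electronegativity among these belongs to Br.

Br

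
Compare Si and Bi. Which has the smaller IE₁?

Si is in period 3, group 14; Bi is in period 6, group 15.
Removing the outermost electron gets harder across a period and easier down a group.
Here both period and group differ, so the two effects have to be weighed against each other.
Si > Bi: the two effects oppose for this pair; the down-group effect wins (786 vs 703 kJ/mol).
Approximate values (kJ/mol): Si 786, Bi 703.
So Bi has the smaller IE₁ (Bi < Si).

Bi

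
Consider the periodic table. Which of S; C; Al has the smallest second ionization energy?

Al

Consider each +1 ion: S⁺ still has 5 valence electrons; C⁺ still has 3 valence electrons; Al⁺ still has 2 valence electrons.
All are still removing valence electrons, so compare the +1 ions as you would atoms: IE_2 generally rises across a period (higher Z_eff) and falls down a group (larger shell), subject to the usual subshell exceptions.
Valence configurations: S⁺ [Ne]3s²3p³, C⁺ [He]2s²2p¹, Al⁺ [Ne]3s².
The numbers (kJ/mol): S 2252, C 2353, Al 1817.
Hence IE_2: Al < S < C.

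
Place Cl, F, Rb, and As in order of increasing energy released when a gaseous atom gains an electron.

Rb < As < F < Cl

F is in period 2, group 17; Cl is in period 3, group 17; As is in period 4, group 15; Rb is in period 5, group 1.
Electron affinity generally becomes more exothermic across a period toward the halogens and less exothermic down a group.
Here both period and group differ, so the two effects have to be weighed against each other.
As > Rb: both effects reinforce here, so As is clearly the higher of the two.
F > As: relative to As, both the across-period and down-group shifts push F's electron affinity up.
Cl > F: this pair runs against the simple trend — see the exception note.
Note the exception: Cl has a higher electron affinity than F, contrary to the simple trend — F's small 2p subshell makes the incoming electron feel strong e⁻–e⁻ repulsion, so Cl actually releases more energy on gaining an electron.
Tabulated electron affinity (kJ/mol): F 328, Cl 349, As 78, Rb 47.
So from lowest to highest: Rb < As < F < Cl.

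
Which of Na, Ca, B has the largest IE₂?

The second ionization energy removes an electron from the +1 ion. For each element: Na⁺ is the bare [Ne] core; Ca⁺ still has 1 valence electron; B⁺ still has 2 valence electrons.
Breaking into a closed-shell core is much more expensive than removing a leftover valence electron — Na has the largest IE_2 here.
Valence configurations: Ca⁺ [Ar]4s¹, B⁺ [He]2s².
The numbers (kJ/mol): Na 4562, Ca 1145, B 2427.
Hence IE_2: Ca < B < Na.

Na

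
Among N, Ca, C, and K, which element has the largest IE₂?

K

Consider each +1 ion: N⁺ still has 4 valence electrons; Ca⁺ still has 1 valence electron; C⁺ still has 3 valence electrons; K⁺ is the bare [Ar] core.
Pulling an electron out of a noble-gas core costs far more than removing a remaining valence electron, so K sits at the high end of IE_2.
Valence configurations: N⁺ [He]2s²2p², Ca⁺ [Ar]4s¹, C⁺ [He]2s²2p¹.
The numbers (kJ/mol): N 2856, Ca 1145, C 2353, K 3052.
So the second ionization energies run Ca < C < N < K.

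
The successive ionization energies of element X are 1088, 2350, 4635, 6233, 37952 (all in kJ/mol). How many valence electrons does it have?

Look for the largest jump between consecutive ionization energies: IE5/IE4 ≈ 6.1, far larger than any earlier ratio.
That jump marks the point where a core electron is being removed. So the atom has 4 valence electrons.

4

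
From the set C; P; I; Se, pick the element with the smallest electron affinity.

P

C is in period 2, group 14; P is in period 3, group 15; Se is in period 4, group 16; I is in period 5, group 17.
Atoms with high Z_eff and room in the valence shell (especially the halogens) have the most exothermic electron affinities.
These sit on a diagonal, where the across-period and down-group effects partly cancel.
C > P: period and group pull opposite ways; the down-group shift dominates (122 vs 72 kJ/mol).
Se > C: the two effects oppose for this pair; the across-period effect wins (195 vs 122 kJ/mol).
I > Se: period and group pull opposite ways; the across-period shift dominates (295 vs 195 kJ/mol).
For reference (kJ/mol): C 122, P 72, Se 195, I 295.
The smallest electron affinity among these belongs to P.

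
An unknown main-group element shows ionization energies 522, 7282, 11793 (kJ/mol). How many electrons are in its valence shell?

Look for the largest jump between consecutive ionization energies: IE2/IE1 ≈ 14.0, far larger than any earlier ratio.
That jump marks the point where a core electron is being removed. So the atom has 1 valence electron.

1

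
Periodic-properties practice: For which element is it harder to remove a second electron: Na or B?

Na

The second ionization energy removes an electron from the +1 ion. For each element: Na⁺ is the bare [Ne] core; B⁺ still has 2 valence electrons.
Pulling an electron out of a noble-gas core costs far more than removing a remaining valence electron, so Na sits at the high end of IE_2.
Tabulated IE_2 (kJ/mol): Na 4562, B 2427.
Overall IE_2 order: B < Na.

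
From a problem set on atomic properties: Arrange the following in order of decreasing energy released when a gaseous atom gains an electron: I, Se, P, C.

I > Se > C > P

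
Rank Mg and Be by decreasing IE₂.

Be > Mg

The second ionization energy removes an electron from the +1 ion. For each element: Mg⁺ still has 1 valence electron; Be⁺ still has 1 valence electron.
All are still removing valence electrons, so compare the +1 ions as you would atoms: IE_2 generally rises across a period (higher Z_eff) and falls down a group (larger shell), subject to the usual subshell exceptions.
Valence configurations: Mg⁺ [Ne]3s¹, Be⁺ [He]2s¹.
The numbers (kJ/mol): Mg 1451, Be 1757.
So the second ionization energies run Mg < Be.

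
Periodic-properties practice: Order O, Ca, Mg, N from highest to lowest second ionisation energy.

O > N > Mg > Ca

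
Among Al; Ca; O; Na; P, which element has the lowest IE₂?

Ca

IE_2 is the cost of taking one more electron from the +1 cation: Al⁺ still has 2 valence electrons; Ca⁺ still has 1 valence electron; O⁺ still has 5 valence electrons; Na⁺ is the bare [Ne] core; P⁺ still has 4 valence electrons.
Pulling an electron out of a noble-gas core costs far more than removing a remaining valence electron, so Na sits at the high end of IE_2.
Valence configurations: Al⁺ [Ne]3s², Ca⁺ [Ar]4s¹, O⁺ [He]2s²2p³, P⁺ [Ne]3s²3p².
The numbers (kJ/mol): Al 1817, Ca 1145, O 3388, Na 4562, P 1907.
Overall IE_2 order: Ca < Al < P < O < Na.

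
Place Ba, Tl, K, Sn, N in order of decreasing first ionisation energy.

N, Sn, Tl, Ba, K

N is in period 2, group 15; K is in period 4, group 1; Sn is in period 5, group 14; Ba is in period 6, group 2; Tl is in period 6, group 13.
IE₁ increases left→right with effective nuclear charge and decreases top→bottom as the valence shell moves farther out.
These span different periods and groups, so the two trends combine.
Ba > K: the two effects oppose for this pair; the across-period effect wins (503 vs 419 kJ/mol).
Tl > Ba: both are in period 6; the period trend gives Tl the larger value.
Sn > Tl: both effects reinforce here, so Sn is clearly the higher of the two.
N > Sn: relative to Sn, both the across-period and down-group shifts push N's first ionization energy up.
For reference (kJ/mol): N 1402, K 419, Sn 709, Ba 503, Tl 589.
So from highest to lowest: N > Sn > Tl > Ba > K.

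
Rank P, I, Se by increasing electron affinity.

P < Se < I

P is in period 3, group 15; Se is in period 4, group 16; I is in period 5, group 17.
Atoms with high Z_eff and room in the valence shell (especially the halogens) have the most exothermic electron affinities.
These sit on a diagonal, where the across-period and down-group effects partly cancel.
Se > P: period and group pull opposite ways; the across-period shift dominates (195 vs 72 kJ/mol).
I > Se: the two effects oppose for this pair; the across-period effect wins (295 vs 195 kJ/mol).
Tabulated electron affinity (kJ/mol): P 72, Se 195, I 295.
So from lowest to highest: P < Se < I.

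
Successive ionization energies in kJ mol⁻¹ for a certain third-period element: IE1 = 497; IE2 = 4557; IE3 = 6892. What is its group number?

Look for the largest jump between consecutive ionization energies: IE2/IE1 ≈ 9.2, far larger than any earlier ratio.
That jump marks the point where a core electron is being removed. So the atom has 1 valence electron.
A main-group element with 1 valence electron is in group 1.

Group 1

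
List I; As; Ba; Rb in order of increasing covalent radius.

As is in period 4, group 15; Rb is in period 5, group 1; I is in period 5, group 17; Ba is in period 6, group 2.
Radius decreases left→right (rising Z_eff, same n) and increases top→bottom (higher n).
Neither a single period nor a single group — weigh both effects.
I > As: the two effects oppose for this pair; the down-group effect wins (133 vs 121 pm).
Ba > I: both effects reinforce here, so Ba is clearly the larger of the two.
Rb > Ba: the two effects oppose for this pair; the across-period effect wins (210 vs 196 pm).
For reference (pm): As 121, Rb 210, I 133, Ba 196.
So from smallest to largest: As < I < Ba < Rb.

As, I, Ba, Rb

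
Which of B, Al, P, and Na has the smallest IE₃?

Al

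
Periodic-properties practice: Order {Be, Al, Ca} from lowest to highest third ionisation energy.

Al < Ca < Be

After 2 electrons have been removed, what remains? Be²⁺ is the bare [He] core; Al²⁺ still has 1 valence electron; Ca²⁺ is the bare [Ar] core.
Core electrons are held far more tightly than valence electrons, so Ca and Be top the IE_3 order.
The numbers (kJ/mol): Be 14849, Al 2745, Ca 4912.
Hence IE_3: Al < Ca < Be.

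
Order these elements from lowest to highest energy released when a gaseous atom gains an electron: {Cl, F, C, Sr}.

C is in period 2, group 14; F is in period 2, group 17; Cl is in period 3, group 17; Sr is in period 5, group 2.
Adding an electron releases more energy for atoms nearer the top right (short of the noble gases).
Neither a single period nor a single group — weigh both effects.
C > Sr: relative to Sr, both the across-period and down-group shifts push C's electron affinity up.
F > C: both are in period 2; the period trend gives F the larger value.
Cl > F: this pair runs against the simple trend — see the exception note.
Note the exception: Cl has a higher electron affinity than F, contrary to the simple trend — F's small 2p subshell makes the incoming electron feel strong e⁻–e⁻ repulsion, so Cl actually releases more energy on gaining an electron.
For reference (kJ/mol): C 122, F 328, Cl 349, Sr 5.
So from lowest to highest: Sr < C < F < Cl.

Sr < C < F < Cl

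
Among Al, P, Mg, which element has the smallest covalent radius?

P

Moving right in a period, electrons are added to the same shell under a stronger nuclear pull, so atoms get smaller; moving down, a new shell is opened and atoms get larger.
All lie in period 3, so atomic radius increases right to left.
The smallest covalent radius among these belongs to P.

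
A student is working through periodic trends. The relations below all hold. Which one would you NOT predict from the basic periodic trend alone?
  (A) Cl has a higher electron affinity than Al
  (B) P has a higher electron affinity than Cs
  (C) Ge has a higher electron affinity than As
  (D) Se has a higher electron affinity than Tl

The general trend: electron affinity increases across a period and decreases down a group.
(A) Cl (period 3, group 17) vs Al (period 3, group 13): the stated order agrees with the simple trend.
(B) P (period 3, group 15) vs Cs (period 6, group 1): the stated order agrees with the simple trend.
(C) Ge (period 4, group 14) vs As (period 4, group 15): the stated order contradicts the simple trend.
(D) Se (period 4, group 16) vs Tl (period 6, group 13): the stated order agrees with the simple trend.
The exception is (C): adding an electron to As's half-filled 4p³ is unfavourable, so Ge (4p²) has the more exothermic EA.

(C)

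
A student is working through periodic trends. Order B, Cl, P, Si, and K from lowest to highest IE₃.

P < Si < B < Cl < K

After 2 electrons have been removed, what remains? B²⁺ still has 1 valence electron; Cl²⁺ still has 5 valence electrons; P²⁺ still has 3 valence electrons; Si²⁺ still has 2 valence electrons; K²⁺ is already 1 electron into the core.
Breaking into a closed-shell core is much more expensive than removing a leftover valence electron — K has the largest IE_3 here.
Valence configurations: B²⁺ [He]2s¹, Cl²⁺ [Ne]3s²3p³, P²⁺ [Ne]3s²3p¹, Si²⁺ [Ne]3s².
P²⁺ loses a lone 3p electron whereas Si²⁺ must break into a filled 3s² pair, so IE_3(Si) > IE_3(P) even though P has the higher nuclear charge.
The numbers (kJ/mol): B 3660, Cl 3822, P 2914, Si 3232, K 4420.
Hence IE_3: P < Si < B < Cl < K.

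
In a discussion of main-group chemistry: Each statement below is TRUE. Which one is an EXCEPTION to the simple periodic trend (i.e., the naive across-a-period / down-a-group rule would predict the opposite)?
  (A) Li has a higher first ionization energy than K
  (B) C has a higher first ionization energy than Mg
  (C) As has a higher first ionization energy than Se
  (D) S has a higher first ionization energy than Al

The general trend: first ionization energy increases across a period and decreases down a group.
(A) Li (period 2, group 1) vs K (period 4, group 1): the stated order agrees with the simple trend.
(B) C (period 2, group 14) vs Mg (period 3, group 2): the stated order agrees with the simple trend.
(C) As (period 4, group 15) vs Se (period 4, group 16): the stated order contradicts the simple trend.
(D) S (period 3, group 16) vs Al (period 3, group 13): the stated order agrees with the simple trend.
The exception is (C): Se (4p⁴) ionizes more easily than half-filled As (4p³).

(C)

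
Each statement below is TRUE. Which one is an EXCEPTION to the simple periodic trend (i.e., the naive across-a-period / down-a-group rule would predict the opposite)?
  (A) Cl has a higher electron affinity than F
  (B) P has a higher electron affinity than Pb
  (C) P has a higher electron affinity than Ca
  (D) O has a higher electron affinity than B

The general trend: electron affinity increases across a period and decreases down a group.
(A) Cl (period 3, group 17) vs F (period 2, group 17): the stated order contradicts the simple trend.
(B) P (period 3, group 15) vs Pb (period 6, group 14): the stated order agrees with the simple trend.
(C) P (period 3, group 15) vs Ca (period 4, group 2): the stated order agrees with the simple trend.
(D) O (period 2, group 16) vs B (period 2, group 13): the stated order agrees with the simple trend.
The exception is (A): F's small 2p subshell makes the incoming electron feel strong e⁻–e⁻ repulsion, so Cl actually releases more energy on gaining an electron.

(A)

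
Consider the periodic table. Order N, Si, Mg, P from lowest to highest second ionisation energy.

Mg, Si, P, N

After 1 electron has been removed, what remains? N⁺ still has 4 valence electrons; Si⁺ still has 3 valence electrons; Mg⁺ still has 1 valence electron; P⁺ still has 4 valence electrons.
All are still removing valence electrons, so compare the +1 ions as you would atoms: IE_2 generally rises across a period (higher Z_eff) and falls down a group (larger shell), subject to the usual subshell exceptions.
Valence configurations: N⁺ [He]2s²2p², Si⁺ [Ne]3s²3p¹, Mg⁺ [Ne]3s¹, P⁺ [Ne]3s²3p².
Tabulated IE_2 (kJ/mol): N 2856, Si 1577, Mg 1451, P 1907.
Hence IE_2: Mg < Si < P < N.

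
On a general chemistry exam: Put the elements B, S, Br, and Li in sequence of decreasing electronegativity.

Br > S > B > Li

Li is in period 2, group 1; B is in period 2, group 13; S is in period 3, group 16; Br is in period 4, group 17.
Atoms toward the upper right of the periodic table pull bonding electrons most strongly.
Here both period and group differ, so the two effects have to be weighed against each other.
B > Li: B lies to the right of Li in period 2, so the across-period effect alone puts B higher.
S > B: the two effects oppose for this pair; the across-period effect wins (2.58 vs 2.04).
Br > S: the two effects oppose for this pair; the across-period effect wins (2.96 vs 2.58).
Tabulated electronegativity (Pauling): Li 0.98, B 2.04, S 2.58, Br 2.96.
So from highest to lowest: Br > S > B > Li.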